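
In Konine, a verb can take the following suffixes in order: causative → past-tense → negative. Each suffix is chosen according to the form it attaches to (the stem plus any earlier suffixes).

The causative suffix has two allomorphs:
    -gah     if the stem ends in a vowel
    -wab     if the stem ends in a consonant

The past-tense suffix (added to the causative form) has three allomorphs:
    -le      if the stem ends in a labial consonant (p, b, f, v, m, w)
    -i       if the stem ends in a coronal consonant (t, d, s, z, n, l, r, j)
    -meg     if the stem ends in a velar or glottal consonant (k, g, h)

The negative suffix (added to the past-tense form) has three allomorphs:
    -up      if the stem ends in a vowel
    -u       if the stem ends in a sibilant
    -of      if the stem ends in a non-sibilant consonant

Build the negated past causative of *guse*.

gusegahmegof

Since the final sound of *guse* is /e/ (a vowel), it takes -gah, giving *gusegah*.
The causative form *gusegah* — final consonant /h/ (velar/glottal) → -meg → *gusegahmeg*.
Since the final sound of the past-tense form *gusegahmeg* is /g/ (a non-sibilant consonant), it takes -of, giving *gusegahmegof*.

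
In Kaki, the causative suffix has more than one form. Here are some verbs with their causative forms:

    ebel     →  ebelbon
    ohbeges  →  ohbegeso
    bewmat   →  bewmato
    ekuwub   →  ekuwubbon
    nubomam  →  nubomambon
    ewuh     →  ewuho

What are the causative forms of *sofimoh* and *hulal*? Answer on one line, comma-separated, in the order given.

sofimoho, hulalbon

The suffix is conditioned by the final consonant: -o when the stem ends in a voiceless consonant (*ohbeges*, *bewmat*, *ewuh*); -bon when the stem ends in a voiced consonant (*ebel*, *ekuwub*, *nubomam*).
*sofimoh* — final consonant /h/ (voiceless) → -o → *sofimoho*.
Since the final consonant of *hulal* is /l/ (voiced), it takes -bon, giving *hulalbon*.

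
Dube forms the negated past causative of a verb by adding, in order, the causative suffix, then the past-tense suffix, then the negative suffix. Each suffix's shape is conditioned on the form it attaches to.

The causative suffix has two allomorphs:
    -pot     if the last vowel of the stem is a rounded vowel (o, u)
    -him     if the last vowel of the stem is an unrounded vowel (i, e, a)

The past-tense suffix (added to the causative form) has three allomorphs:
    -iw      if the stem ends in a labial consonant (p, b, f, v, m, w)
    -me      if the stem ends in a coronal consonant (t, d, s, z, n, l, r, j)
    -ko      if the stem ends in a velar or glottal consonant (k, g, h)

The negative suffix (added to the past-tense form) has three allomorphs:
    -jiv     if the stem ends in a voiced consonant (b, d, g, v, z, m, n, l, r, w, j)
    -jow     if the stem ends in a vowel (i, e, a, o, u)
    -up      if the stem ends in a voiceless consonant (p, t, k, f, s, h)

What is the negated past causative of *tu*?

Since the last vowel of *tu* is /u/ (a rounded vowel), it takes -pot, giving *tupot*.
The causative form *tupot* — final consonant /t/ (coronal) → -me → *tupotme*.
Since the final sound of the past-tense form *tupotme* is /e/ (a vowel), it takes -jow, giving *tupotmejow*.

tupotmejow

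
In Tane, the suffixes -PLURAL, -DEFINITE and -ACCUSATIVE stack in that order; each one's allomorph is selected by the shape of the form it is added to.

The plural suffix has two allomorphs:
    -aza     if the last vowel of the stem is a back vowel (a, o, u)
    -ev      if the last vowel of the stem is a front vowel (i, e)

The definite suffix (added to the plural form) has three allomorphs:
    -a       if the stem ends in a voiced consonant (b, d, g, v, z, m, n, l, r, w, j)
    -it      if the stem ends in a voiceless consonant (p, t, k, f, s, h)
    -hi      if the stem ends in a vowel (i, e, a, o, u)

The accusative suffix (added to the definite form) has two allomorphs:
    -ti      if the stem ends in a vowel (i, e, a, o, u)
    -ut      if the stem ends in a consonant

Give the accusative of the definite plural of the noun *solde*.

soldeevati

The last vowel of *solde* is /e/, which is a front vowel, so the plural suffix is -ev, giving *soldeev*.
The plural form *soldeev* — final sound /v/ (a voiced consonant) → -a → *soldeeva*.
Since the final sound of the definite form *soldeeva* is /a/ (a vowel), it takes -ti, giving *soldeevati*.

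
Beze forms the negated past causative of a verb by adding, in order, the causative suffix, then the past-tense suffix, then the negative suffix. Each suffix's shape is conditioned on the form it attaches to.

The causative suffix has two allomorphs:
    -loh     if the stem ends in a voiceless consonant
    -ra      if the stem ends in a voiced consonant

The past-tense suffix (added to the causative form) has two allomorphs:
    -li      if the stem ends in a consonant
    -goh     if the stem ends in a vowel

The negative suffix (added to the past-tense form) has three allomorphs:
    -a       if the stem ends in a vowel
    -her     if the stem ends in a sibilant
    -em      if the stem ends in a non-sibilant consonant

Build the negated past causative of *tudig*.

Since the final consonant of *tudig* is /g/ (voiced), it takes -ra, giving *tudigra*.
The causative form *tudigra* — final sound /a/ (a vowel) → -goh → *tudigragoh*.
The past-tense form *tudigragoh*: final sound = /h/, a non-sibilant consonant → -em → *tudigragohem*.

tudigragohem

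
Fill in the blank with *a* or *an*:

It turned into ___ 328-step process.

The indefinite article is chosen by the initial *sound* of the following word, not its spelling.
The number *328* is spoken "three hundred …", beginning with /θriː/ — a consonant sound.
So the article is *a*: It turned into a 328-step process.

a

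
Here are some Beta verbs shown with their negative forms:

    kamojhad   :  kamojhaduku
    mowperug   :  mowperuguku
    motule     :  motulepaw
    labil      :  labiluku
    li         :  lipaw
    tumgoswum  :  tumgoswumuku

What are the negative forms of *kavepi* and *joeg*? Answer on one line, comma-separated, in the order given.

kavepipaw, joeguku

The pattern is consonant vs. vowel: -uku when the stem ends in a consonant (*kamojhad*, *mowperug*, *labil*, *tumgoswum*); -paw when the stem ends in a vowel (*motule*, *li*).
Since the final sound of *kavepi* is /i/ (a vowel), it takes -paw, giving *kavepipaw*.
Since the final sound of *joeg* is /g/ (a consonant), it takes -uku, giving *joeguku*.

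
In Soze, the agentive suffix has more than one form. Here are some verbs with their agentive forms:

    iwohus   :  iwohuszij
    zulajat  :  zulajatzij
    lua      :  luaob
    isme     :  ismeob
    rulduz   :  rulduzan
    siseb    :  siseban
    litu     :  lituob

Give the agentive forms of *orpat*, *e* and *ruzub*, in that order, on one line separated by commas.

orpatzij, eob, ruzuban

The pattern is voicing of the final sound: -zij when the stem ends in a voiceless consonant (*iwohus*, *zulajat*); -an when the stem ends in a voiced consonant (*rulduz*, *siseb*); -ob when the stem ends in a vowel (*lua*, *isme*, *litu*).
The final sound of *orpat* is /t/, which is a voiceless consonant, so the suffix is -zij, giving *orpatzij*.
The final sound of *e* is /e/, which is a vowel, so the suffix is -ob, giving *eob*.
*ruzub* — final sound /b/ (a voiced consonant) → -an → *ruzuban*.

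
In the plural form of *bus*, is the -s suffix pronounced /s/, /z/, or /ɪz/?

The stem *bus* ends in a sibilant (/s, z, ʃ, ʒ, tʃ, dʒ/).
The plural suffix surfaces as /ɪz/ after sibilants, /s/ after other voiceless consonants, and /z/ after other voiced sounds.
So the plural -s on *bus* is pronounced /ɪz/.

/ɪz/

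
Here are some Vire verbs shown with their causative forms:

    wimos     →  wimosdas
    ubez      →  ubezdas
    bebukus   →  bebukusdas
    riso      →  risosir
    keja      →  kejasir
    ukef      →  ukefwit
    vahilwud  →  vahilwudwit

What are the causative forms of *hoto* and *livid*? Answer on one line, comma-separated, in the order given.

The suffix is conditioned by the final sound: -das when the stem ends in a sibilant (*wimos*, *ubez*, *bebukus*); -wit when the stem ends in a non-sibilant consonant (*ukef*, *vahilwud*); -sir when the stem ends in a vowel (*riso*, *keja*).
*hoto*: final sound = /o/, a vowel → -sir → *hotosir*.
Since the final sound of *livid* is /d/ (a non-sibilant consonant), it takes -wit, giving *lividwit*.

hotosir, lividwit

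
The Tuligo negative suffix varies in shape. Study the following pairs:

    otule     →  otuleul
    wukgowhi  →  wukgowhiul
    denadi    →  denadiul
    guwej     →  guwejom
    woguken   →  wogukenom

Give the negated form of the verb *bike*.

bikeul

The pattern is consonant vs. vowel: -om when the stem ends in a consonant (*guwej*, *woguken*); -ul when the stem ends in a vowel (*otule*, *wukgowhi*, *denadi*).
*bike*: final sound = /e/, a vowel → -ul → *bikeul*.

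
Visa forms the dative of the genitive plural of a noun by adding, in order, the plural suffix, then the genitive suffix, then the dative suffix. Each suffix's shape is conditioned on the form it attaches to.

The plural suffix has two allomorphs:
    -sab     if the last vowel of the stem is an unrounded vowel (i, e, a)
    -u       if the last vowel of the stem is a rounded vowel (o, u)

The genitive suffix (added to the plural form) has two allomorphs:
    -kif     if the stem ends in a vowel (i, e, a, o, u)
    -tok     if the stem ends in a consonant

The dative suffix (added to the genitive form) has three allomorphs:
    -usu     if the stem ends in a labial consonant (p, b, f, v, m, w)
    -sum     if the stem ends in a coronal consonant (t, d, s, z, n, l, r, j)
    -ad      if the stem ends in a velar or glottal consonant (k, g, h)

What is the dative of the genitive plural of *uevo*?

*uevo*: last vowel = /o/, a rounded vowel → -u → *uevou*.
The plural form *uevou*: final sound = /u/, a vowel → -kif → *uevoukif*.
The genitive form *uevoukif*: final consonant = /f/, labial → -usu → *uevoukifusu*.

uevoukifusu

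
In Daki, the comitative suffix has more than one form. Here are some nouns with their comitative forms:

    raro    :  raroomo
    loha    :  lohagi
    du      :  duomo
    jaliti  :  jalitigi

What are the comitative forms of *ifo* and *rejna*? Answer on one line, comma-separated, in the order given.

Looking at the last vowel of each stem: -omo when the last vowel of the stem is a rounded vowel (*raro*, *du*); -gi when the last vowel of the stem is an unrounded vowel (*loha*, *jaliti*).
*ifo* — last vowel /o/ (a rounded vowel) → -omo → *ifoomo*.
The last vowel of *rejna* is /a/, which is an unrounded vowel, so the suffix is -gi, giving *rejnagi*.

ifoomo, rejnagi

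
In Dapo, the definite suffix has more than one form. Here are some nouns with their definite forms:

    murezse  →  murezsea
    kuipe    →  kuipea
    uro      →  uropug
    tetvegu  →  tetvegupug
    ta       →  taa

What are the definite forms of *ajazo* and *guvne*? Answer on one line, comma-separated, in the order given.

Looking at the last vowel of each stem: -pug when the last vowel of the stem is a rounded vowel (*uro*, *tetvegu*); -a when the last vowel of the stem is an unrounded vowel (*murezse*, *kuipe*, *ta*).
*ajazo* — last vowel /o/ (a rounded vowel) → -pug → *ajazopug*.
The last vowel of *guvne* is /e/, which is an unrounded vowel, so the suffix is -a, giving *guvnea*.

ajazopug, guvnea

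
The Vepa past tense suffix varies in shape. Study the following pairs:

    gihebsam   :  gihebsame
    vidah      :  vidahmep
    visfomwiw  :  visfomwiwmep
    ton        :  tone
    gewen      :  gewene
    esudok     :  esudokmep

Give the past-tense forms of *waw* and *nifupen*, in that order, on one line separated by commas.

wawmep, nifupene

The alternation tracks the final consonant of the stem — -e when the stem ends in a nasal (*gihebsam*, *ton*, *gewen*); -mep when the stem ends in a non-nasal consonant (*vidah*, *visfomwiw*, *esudok*).
*waw* — final consonant /w/ (non-nasal) → -mep → *wawmep*.
Since the final consonant of *nifupen* is /n/ (a nasal), it takes -e, giving *nifupene*.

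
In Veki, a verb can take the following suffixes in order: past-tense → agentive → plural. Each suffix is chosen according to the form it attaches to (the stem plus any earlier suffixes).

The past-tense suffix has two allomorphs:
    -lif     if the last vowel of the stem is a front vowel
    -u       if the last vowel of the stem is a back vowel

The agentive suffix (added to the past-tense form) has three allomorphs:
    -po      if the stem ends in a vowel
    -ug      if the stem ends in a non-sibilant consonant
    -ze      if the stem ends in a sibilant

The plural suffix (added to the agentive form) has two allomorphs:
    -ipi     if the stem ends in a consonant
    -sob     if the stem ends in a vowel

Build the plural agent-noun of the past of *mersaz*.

*mersaz* — last vowel /a/ (a back vowel) → -u → *mersazu*.
The past-tense form *mersazu* — final sound /u/ (a vowel) → -po → *mersazupo*.
Since the final sound of the agentive form *mersazupo* is /o/ (a vowel), it takes -sob, giving *mersazuposob*.

mersazuposob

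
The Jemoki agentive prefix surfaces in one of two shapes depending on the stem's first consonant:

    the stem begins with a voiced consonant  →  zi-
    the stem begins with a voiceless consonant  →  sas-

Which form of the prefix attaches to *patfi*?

sas-

*patfi* — first consonant /p/ (voiceless) → sas-.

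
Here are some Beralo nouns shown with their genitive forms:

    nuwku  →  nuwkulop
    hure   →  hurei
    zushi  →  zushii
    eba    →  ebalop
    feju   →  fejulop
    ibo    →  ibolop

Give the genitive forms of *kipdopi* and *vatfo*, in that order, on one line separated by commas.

The suffix is conditioned by the last vowel: -i when the last vowel of the stem is a front vowel (*hure*, *zushi*); -lop when the last vowel of the stem is a back vowel (*nuwku*, *eba*, *feju*, *ibo*).
Since the last vowel of *kipdopi* is /i/ (a front vowel), it takes -i, giving *kipdopii*.
*vatfo* — last vowel /o/ (a back vowel) → -lop → *vatfolop*.

kipdopii, vatfolop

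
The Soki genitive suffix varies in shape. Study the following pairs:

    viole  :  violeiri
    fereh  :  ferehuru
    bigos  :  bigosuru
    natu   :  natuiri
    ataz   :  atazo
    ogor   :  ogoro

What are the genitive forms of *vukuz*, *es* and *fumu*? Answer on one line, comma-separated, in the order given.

vukuzo, esuru, fumuiri

The suffix is conditioned by the final sound: -uru when the stem ends in a voiceless consonant (*fereh*, *bigos*); -o when the stem ends in a voiced consonant (*ataz*, *ogor*); -iri when the stem ends in a vowel (*viole*, *natu*).
The final sound of *vukuz* is /z/, which is a voiced consonant, so the suffix is -o, giving *vukuzo*.
*es*: final sound = /s/, a voiceless consonant → -uru → *esuru*.
*fumu* — final sound /u/ (a vowel) → -iri → *fumuiri*.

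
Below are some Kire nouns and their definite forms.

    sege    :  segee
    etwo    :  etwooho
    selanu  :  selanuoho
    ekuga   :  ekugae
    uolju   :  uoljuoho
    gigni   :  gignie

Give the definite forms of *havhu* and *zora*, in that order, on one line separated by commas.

havhuoho, zorae

The alternation tracks the last vowel of the stem — -oho when the last vowel of the stem is a rounded vowel (*etwo*, *selanu*, *uolju*); -e when the last vowel of the stem is an unrounded vowel (*sege*, *ekuga*, *gigni*).
*havhu*: last vowel = /u/, a rounded vowel → -oho → *havhuoho*.
*zora*: last vowel = /a/, an unrounded vowel → -e → *zorae*.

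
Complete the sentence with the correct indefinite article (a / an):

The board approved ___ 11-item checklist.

The indefinite article is chosen by the initial *sound* of the following word, not its spelling.
The number *11* is spoken "eleven", beginning with /ɪˈlɛvən/ — a vowel sound.
So the article is *an*: The board approved an 11-item checklist.

an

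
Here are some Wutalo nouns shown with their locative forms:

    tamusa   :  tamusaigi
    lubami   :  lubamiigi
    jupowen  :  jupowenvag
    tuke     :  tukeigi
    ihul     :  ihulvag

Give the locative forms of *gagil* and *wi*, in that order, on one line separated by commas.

gagilvag, wiigi

Looking at the final sound of each stem: -vag when the stem ends in a consonant (*jupowen*, *ihul*); -igi when the stem ends in a vowel (*tamusa*, *lubami*, *tuke*).
*gagil* — final sound /l/ (a consonant) → -vag → *gagilvag*.
The final sound of *wi* is /i/, which is a vowel, so the suffix is -igi, giving *wiigi*.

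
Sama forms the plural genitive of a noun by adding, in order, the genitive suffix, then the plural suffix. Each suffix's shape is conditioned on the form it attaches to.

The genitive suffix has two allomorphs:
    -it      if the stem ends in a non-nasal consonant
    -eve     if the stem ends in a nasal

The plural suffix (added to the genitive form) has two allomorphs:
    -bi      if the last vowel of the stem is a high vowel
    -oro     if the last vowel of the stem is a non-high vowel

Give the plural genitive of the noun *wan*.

waneveoro

*wan*: final consonant = /n/, a nasal → -eve → *waneve*.
Since the last vowel of the genitive form *waneve* is /e/ (a non-high vowel), it takes -oro, giving *waneveoro*.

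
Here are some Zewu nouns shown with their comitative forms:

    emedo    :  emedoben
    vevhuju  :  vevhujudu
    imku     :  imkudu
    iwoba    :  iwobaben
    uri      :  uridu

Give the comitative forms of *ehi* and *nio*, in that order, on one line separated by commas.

ehidu, nioben

The pattern is height harmony: -du when the last vowel of the stem is a high vowel (*vevhuju*, *imku*, *uri*); -ben when the last vowel of the stem is a non-high vowel (*emedo*, *iwoba*).
*ehi*: last vowel = /i/, a high vowel → -du → *ehidu*.
The last vowel of *nio* is /o/, which is a non-high vowel, so the suffix is -ben, giving *nioben*.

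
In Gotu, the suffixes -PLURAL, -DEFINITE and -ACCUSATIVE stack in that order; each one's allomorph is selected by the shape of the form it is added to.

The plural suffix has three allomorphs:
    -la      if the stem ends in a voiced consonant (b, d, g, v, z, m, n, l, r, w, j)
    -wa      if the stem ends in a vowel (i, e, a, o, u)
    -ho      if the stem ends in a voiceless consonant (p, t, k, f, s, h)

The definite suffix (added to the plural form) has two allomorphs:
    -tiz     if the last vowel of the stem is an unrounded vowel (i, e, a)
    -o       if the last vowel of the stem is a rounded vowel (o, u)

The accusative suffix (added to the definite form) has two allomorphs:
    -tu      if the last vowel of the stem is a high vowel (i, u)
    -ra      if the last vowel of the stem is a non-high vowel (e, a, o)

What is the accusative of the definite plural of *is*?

*is*: final sound = /s/, a voiceless consonant → -ho → *isho*.
The plural form *isho*: last vowel = /o/, a rounded vowel → -o → *ishoo*.
The last vowel of the definite form *ishoo* is /o/, which is a non-high vowel, so the accusative suffix is -ra, giving *ishoora*.

ishoora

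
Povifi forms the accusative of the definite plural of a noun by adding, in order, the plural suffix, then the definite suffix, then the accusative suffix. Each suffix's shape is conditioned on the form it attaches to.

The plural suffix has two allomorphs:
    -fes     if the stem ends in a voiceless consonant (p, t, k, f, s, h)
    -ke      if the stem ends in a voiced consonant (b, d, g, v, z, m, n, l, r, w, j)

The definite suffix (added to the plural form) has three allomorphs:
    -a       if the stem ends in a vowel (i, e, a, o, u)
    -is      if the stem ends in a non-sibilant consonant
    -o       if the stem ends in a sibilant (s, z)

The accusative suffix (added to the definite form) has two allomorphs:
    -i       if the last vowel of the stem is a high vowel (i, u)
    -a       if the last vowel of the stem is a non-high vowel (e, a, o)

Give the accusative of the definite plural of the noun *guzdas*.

*guzdas* — final consonant /s/ (voiceless) → -fes → *guzdasfes*.
Since the final sound of the plural form *guzdasfes* is /s/ (a sibilant), it takes -o, giving *guzdasfeso*.
The definite form *guzdasfeso*: last vowel = /o/, a non-high vowel → -a → *guzdasfesoa*.

guzdasfesoa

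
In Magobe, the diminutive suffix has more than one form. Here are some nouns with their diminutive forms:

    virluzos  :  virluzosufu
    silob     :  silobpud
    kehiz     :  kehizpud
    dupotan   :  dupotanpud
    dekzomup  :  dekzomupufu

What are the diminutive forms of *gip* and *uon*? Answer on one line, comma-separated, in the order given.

gipufu, uonpud

Looking at the final consonant of each stem: -ufu when the stem ends in a voiceless consonant (*virluzos*, *dekzomup*); -pud when the stem ends in a voiced consonant (*silob*, *kehiz*, *dupotan*).
The final consonant of *gip* is /p/, which is voiceless, so the suffix is -ufu, giving *gipufu*.
*uon*: final consonant = /n/, voiced → -pud → *uonpud*.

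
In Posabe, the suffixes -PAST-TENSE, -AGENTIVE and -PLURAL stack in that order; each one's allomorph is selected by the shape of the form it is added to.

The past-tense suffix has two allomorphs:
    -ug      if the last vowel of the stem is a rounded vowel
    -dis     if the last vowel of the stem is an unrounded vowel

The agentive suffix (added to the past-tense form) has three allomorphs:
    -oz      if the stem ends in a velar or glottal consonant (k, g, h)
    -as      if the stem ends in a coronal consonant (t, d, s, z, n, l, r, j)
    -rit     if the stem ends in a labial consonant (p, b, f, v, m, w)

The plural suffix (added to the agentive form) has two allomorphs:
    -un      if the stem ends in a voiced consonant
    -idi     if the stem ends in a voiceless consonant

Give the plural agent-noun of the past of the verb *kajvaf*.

kajvafdisasidi

*kajvaf* — last vowel /a/ (an unrounded vowel) → -dis → *kajvafdis*.
Since the final consonant of the past-tense form *kajvafdis* is /s/ (coronal), it takes -as, giving *kajvafdisas*.
The final consonant of the agentive form *kajvafdisas* is /s/, which is voiceless, so the plural suffix is -idi, giving *kajvafdisasidi*.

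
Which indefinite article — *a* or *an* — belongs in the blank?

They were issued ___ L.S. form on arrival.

an

The indefinite article is chosen by the initial *sound* of the following word, not its spelling.
The initialism *L.S.* is read letter by letter; the first letter, L, is pronounced /ɛl/, which begins with a vowel sound.
So the article is *an*: They were issued an L.S. form on arrival.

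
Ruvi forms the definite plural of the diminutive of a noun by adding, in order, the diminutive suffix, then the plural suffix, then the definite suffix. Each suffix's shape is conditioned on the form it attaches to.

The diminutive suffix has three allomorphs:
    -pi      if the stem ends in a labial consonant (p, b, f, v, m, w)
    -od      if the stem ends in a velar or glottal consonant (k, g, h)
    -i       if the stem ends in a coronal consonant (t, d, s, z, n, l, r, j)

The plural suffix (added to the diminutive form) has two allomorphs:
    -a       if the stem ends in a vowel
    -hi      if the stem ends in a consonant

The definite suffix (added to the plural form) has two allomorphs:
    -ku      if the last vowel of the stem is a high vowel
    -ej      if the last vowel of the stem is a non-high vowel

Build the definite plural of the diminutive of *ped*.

*ped*: final consonant = /d/, coronal → -i → *pedi*.
The diminutive form *pedi*: final sound = /i/, a vowel → -a → *pedia*.
Since the last vowel of the plural form *pedia* is /a/ (a non-high vowel), it takes -ej, giving *pediaej*.

pediaej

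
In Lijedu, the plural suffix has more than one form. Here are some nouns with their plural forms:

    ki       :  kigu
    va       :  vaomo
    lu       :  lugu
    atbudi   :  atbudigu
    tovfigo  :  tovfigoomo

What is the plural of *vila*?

vilaomo

The suffix is conditioned by the last vowel: -gu when the last vowel of the stem is a high vowel (*ki*, *lu*, *atbudi*); -omo when the last vowel of the stem is a non-high vowel (*va*, *tovfigo*).
*vila* — last vowel /a/ (a non-high vowel) → -omo → *vilaomo*.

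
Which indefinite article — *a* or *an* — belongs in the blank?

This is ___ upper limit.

The indefinite article is chosen by the initial *sound* of the following word, not its spelling.
*upper* begins with the sound /ʌ/ (u pronounced /ʌ/) — a vowel sound.
So the article is *an*: This is an upper limit.

an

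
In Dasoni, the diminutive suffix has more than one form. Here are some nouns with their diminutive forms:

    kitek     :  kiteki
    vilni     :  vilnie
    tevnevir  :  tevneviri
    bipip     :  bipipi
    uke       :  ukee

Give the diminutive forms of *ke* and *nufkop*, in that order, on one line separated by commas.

kee, nufkopi

The pattern is consonant vs. vowel: -i when the stem ends in a consonant (*kitek*, *tevnevir*, *bipip*); -e when the stem ends in a vowel (*vilni*, *uke*).
Since the final sound of *ke* is /e/ (a vowel), it takes -e, giving *kee*.
*nufkop* — final sound /p/ (a consonant) → -i → *nufkopi*.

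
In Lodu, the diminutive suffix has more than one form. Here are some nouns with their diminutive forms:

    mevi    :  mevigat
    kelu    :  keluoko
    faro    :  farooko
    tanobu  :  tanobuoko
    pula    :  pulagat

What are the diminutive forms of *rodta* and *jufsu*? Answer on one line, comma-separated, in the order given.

rodtagat, jufsuoko

The suffix is conditioned by the last vowel: -oko when the last vowel of the stem is a rounded vowel (*kelu*, *faro*, *tanobu*); -gat when the last vowel of the stem is an unrounded vowel (*mevi*, *pula*).
*rodta* — last vowel /a/ (an unrounded vowel) → -gat → *rodtagat*.
*jufsu*: last vowel = /u/, a rounded vowel → -oko → *jufsuoko*.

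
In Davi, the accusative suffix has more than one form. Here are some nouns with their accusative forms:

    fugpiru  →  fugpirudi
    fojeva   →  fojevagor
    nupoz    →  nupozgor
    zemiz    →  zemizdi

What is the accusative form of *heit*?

The alternation tracks the last vowel of the stem — -di when the last vowel of the stem is a high vowel (*fugpiru*, *zemiz*); -gor when the last vowel of the stem is a non-high vowel (*fojeva*, *nupoz*).
Since the last vowel of *heit* is /i/ (a high vowel), it takes -di, giving *heitdi*.

heitdi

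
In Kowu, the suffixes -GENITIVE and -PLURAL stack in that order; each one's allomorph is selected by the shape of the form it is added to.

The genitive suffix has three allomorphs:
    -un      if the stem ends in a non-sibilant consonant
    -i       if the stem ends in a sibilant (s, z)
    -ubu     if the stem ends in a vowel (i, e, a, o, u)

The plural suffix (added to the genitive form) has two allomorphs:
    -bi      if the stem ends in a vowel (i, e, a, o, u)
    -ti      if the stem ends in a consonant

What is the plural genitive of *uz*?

Since the final sound of *uz* is /z/ (a sibilant), it takes -i, giving *uzi*.
Since the final sound of the genitive form *uzi* is /i/ (a vowel), it takes -bi, giving *uzibi*.

uzibi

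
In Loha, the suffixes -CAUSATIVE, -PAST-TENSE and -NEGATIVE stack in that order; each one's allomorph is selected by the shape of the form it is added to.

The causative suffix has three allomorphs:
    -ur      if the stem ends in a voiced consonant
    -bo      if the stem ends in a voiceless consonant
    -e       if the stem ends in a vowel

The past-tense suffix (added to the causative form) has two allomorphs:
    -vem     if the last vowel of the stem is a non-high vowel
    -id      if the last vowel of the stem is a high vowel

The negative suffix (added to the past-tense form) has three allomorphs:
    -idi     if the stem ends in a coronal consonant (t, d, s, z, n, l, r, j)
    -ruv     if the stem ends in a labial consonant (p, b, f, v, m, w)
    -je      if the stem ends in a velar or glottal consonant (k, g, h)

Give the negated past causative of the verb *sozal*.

Since the final sound of *sozal* is /l/ (a voiced consonant), it takes -ur, giving *sozalur*.
The causative form *sozalur* — last vowel /u/ (a high vowel) → -id → *sozalurid*.
Since the final consonant of the past-tense form *sozalurid* is /d/ (coronal), it takes -idi, giving *sozalurididi*.

sozalurididi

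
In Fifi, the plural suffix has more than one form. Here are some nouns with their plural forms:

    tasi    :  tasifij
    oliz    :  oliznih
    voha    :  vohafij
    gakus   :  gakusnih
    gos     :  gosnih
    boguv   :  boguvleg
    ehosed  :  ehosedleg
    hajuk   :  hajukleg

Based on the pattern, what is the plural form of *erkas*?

The alternation tracks the final sound of the stem — -nih when the stem ends in a sibilant (*oliz*, *gakus*, *gos*); -leg when the stem ends in a non-sibilant consonant (*boguv*, *ehosed*, *hajuk*); -fij when the stem ends in a vowel (*tasi*, *voha*).
Since the final sound of *erkas* is /s/ (a sibilant), it takes -nih, giving *erkasnih*.

erkasnih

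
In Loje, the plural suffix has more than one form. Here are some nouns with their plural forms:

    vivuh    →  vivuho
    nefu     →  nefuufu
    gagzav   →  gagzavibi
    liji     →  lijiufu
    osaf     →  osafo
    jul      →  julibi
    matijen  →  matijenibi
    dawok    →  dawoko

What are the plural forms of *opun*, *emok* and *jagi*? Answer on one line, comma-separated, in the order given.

opunibi, emoko, jagiufu

The suffix is conditioned by the final sound: -o when the stem ends in a voiceless consonant (*vivuh*, *osaf*, *dawok*); -ibi when the stem ends in a voiced consonant (*gagzav*, *jul*, *matijen*); -ufu when the stem ends in a vowel (*nefu*, *liji*).
*opun* — final sound /n/ (a voiced consonant) → -ibi → *opunibi*.
The final sound of *emok* is /k/, which is a voiceless consonant, so the suffix is -o, giving *emoko*.
*jagi*: final sound = /i/, a vowel → -ufu → *jagiufu*.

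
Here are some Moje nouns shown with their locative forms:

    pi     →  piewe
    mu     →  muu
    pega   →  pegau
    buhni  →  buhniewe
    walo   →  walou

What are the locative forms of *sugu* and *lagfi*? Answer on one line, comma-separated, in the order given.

Looking at the last vowel of each stem: -ewe when the last vowel of the stem is a front vowel (*pi*, *buhni*); -u when the last vowel of the stem is a back vowel (*mu*, *pega*, *walo*).
The last vowel of *sugu* is /u/, which is a back vowel, so the suffix is -u, giving *suguu*.
*lagfi*: last vowel = /i/, a front vowel → -ewe → *lagfiewe*.

suguu, lagfiewe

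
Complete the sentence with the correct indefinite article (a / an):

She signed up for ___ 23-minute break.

a

The indefinite article is chosen by the initial *sound* of the following word, not its spelling.
The number *23* is spoken "twenty-…", beginning with /ˈtwɛnti/ — a consonant sound.
So the article is *a*: She signed up for a 23-minute break.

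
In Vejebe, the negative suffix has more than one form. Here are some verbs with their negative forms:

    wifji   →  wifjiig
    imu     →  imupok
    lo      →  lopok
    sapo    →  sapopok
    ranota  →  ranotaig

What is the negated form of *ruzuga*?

The suffix is conditioned by the last vowel: -pok when the last vowel of the stem is a rounded vowel (*imu*, *lo*, *sapo*); -ig when the last vowel of the stem is an unrounded vowel (*wifji*, *ranota*).
Since the last vowel of *ruzuga* is /a/ (an unrounded vowel), it takes -ig, giving *ruzugaig*.

ruzugaig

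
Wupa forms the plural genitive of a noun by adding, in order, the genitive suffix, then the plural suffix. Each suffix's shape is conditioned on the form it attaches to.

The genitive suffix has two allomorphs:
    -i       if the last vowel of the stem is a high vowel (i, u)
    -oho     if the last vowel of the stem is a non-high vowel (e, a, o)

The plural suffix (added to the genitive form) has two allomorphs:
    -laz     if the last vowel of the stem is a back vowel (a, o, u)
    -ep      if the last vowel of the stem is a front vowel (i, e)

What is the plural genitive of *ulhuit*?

*ulhuit*: last vowel = /i/, a high vowel → -i → *ulhuiti*.
The genitive form *ulhuiti* — last vowel /i/ (a front vowel) → -ep → *ulhuitiep*.

ulhuitiep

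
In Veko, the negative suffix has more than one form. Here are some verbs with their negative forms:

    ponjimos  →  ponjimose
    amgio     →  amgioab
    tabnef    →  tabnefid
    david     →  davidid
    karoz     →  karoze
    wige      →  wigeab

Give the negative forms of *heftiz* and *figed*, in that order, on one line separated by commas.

Looking at the final sound of each stem: -e when the stem ends in a sibilant (*ponjimos*, *karoz*); -id when the stem ends in a non-sibilant consonant (*tabnef*, *david*); -ab when the stem ends in a vowel (*amgio*, *wige*).
Since the final sound of *heftiz* is /z/ (a sibilant), it takes -e, giving *heftize*.
*figed* — final sound /d/ (a non-sibilant consonant) → -id → *figedid*.

heftize, figedid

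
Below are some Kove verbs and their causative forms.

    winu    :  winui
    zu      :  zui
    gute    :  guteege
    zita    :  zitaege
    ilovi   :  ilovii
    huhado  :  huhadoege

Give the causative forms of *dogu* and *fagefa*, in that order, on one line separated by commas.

The pattern is height harmony: -i when the last vowel of the stem is a high vowel (*winu*, *zu*, *ilovi*); -ege when the last vowel of the stem is a non-high vowel (*gute*, *zita*, *huhado*).
Since the last vowel of *dogu* is /u/ (a high vowel), it takes -i, giving *dogui*.
The last vowel of *fagefa* is /a/, which is a non-high vowel, so the suffix is -ege, giving *fagefaege*.

dogui, fagefaege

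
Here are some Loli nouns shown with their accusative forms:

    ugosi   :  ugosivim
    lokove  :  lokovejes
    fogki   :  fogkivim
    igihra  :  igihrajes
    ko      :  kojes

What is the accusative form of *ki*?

kivim

Looking at the last vowel of each stem: -vim when the last vowel of the stem is a high vowel (*ugosi*, *fogki*); -jes when the last vowel of the stem is a non-high vowel (*lokove*, *igihra*, *ko*).
The last vowel of *ki* is /i/, which is a high vowel, so the suffix is -vim, giving *kivim*.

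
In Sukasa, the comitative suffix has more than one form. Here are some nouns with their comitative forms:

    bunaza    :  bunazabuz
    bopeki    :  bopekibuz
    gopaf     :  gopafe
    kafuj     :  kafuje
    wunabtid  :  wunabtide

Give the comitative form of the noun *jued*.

Looking at the final sound of each stem: -e when the stem ends in a consonant (*gopaf*, *kafuj*, *wunabtid*); -buz when the stem ends in a vowel (*bunaza*, *bopeki*).
*jued* — final sound /d/ (a consonant) → -e → *juede*.

juede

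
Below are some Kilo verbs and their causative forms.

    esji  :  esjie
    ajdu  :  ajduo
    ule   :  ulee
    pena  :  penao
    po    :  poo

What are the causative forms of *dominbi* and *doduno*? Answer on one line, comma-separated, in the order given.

The pattern is front/back vowel harmony: -e when the last vowel of the stem is a front vowel (*esji*, *ule*); -o when the last vowel of the stem is a back vowel (*ajdu*, *pena*, *po*).
The last vowel of *dominbi* is /i/, which is a front vowel, so the suffix is -e, giving *dominbie*.
*doduno*: last vowel = /o/, a back vowel → -o → *dodunoo*.

dominbie, dodunoo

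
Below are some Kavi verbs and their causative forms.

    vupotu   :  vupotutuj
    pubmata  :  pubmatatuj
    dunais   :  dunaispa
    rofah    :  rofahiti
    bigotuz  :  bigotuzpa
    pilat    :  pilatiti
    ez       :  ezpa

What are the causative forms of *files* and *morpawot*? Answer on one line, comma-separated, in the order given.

The suffix is conditioned by the final sound: -pa when the stem ends in a sibilant (*dunais*, *bigotuz*, *ez*); -iti when the stem ends in a non-sibilant consonant (*rofah*, *pilat*); -tuj when the stem ends in a vowel (*vupotu*, *pubmata*).
*files*: final sound = /s/, a sibilant → -pa → *filespa*.
*morpawot* — final sound /t/ (a non-sibilant consonant) → -iti → *morpawotiti*.

filespa, morpawotiti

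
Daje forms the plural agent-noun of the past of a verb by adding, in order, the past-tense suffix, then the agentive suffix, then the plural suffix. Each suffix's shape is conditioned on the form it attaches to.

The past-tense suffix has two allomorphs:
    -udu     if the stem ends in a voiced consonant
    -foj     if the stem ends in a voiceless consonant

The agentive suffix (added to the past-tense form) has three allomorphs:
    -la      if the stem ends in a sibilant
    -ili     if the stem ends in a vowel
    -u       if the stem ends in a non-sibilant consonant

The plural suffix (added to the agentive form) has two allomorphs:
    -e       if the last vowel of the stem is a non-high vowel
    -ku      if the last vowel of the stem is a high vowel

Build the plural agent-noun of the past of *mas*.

*mas* — final consonant /s/ (voiceless) → -foj → *masfoj*.
The past-tense form *masfoj* — final sound /j/ (a non-sibilant consonant) → -u → *masfoju*.
Since the last vowel of the agentive form *masfoju* is /u/ (a high vowel), it takes -ku, giving *masfojuku*.

masfojuku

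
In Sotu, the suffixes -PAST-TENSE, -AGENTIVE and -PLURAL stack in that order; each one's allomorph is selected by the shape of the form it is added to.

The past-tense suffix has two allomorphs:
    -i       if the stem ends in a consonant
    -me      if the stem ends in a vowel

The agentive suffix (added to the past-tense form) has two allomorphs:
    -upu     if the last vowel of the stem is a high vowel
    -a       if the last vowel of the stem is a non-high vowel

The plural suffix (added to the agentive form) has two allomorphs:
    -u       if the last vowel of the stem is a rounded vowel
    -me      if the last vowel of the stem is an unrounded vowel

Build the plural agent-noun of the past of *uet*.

The final sound of *uet* is /t/, which is a consonant, so the past-tense suffix is -i, giving *ueti*.
The past-tense form *ueti*: last vowel = /i/, a high vowel → -upu → *uetiupu*.
The agentive form *uetiupu* — last vowel /u/ (a rounded vowel) → -u → *uetiupuu*.

uetiupuu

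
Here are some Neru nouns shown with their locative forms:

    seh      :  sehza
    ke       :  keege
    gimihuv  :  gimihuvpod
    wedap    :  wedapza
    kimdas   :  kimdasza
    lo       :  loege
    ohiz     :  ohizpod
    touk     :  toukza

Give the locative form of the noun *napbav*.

The alternation tracks the final sound of the stem — -za when the stem ends in a voiceless consonant (*seh*, *wedap*, *kimdas*, *touk*); -pod when the stem ends in a voiced consonant (*gimihuv*, *ohiz*); -ege when the stem ends in a vowel (*ke*, *lo*).
The final sound of *napbav* is /v/, which is a voiced consonant, so the suffix is -pod, giving *napbavpod*.

napbavpod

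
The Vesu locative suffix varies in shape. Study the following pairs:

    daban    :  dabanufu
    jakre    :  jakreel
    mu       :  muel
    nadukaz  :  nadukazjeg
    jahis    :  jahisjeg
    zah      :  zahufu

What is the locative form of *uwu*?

Looking at the final sound of each stem: -jeg when the stem ends in a sibilant (*nadukaz*, *jahis*); -ufu when the stem ends in a non-sibilant consonant (*daban*, *zah*); -el when the stem ends in a vowel (*jakre*, *mu*).
*uwu* — final sound /u/ (a vowel) → -el → *uwuel*.

uwuel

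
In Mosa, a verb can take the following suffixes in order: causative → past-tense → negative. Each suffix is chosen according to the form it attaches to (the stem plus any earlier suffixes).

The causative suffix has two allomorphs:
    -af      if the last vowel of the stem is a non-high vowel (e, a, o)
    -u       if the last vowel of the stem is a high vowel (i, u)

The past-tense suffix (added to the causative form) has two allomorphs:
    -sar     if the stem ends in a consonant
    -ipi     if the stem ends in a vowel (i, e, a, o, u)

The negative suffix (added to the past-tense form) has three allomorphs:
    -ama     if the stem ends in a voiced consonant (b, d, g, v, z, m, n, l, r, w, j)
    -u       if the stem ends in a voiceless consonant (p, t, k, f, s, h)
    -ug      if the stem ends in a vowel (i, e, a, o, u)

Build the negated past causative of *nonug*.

Since the last vowel of *nonug* is /u/ (a high vowel), it takes -u, giving *nonugu*.
The final sound of the causative form *nonugu* is /u/, which is a vowel, so the past-tense suffix is -ipi, giving *nonuguipi*.
Since the final sound of the past-tense form *nonuguipi* is /i/ (a vowel), it takes -ug, giving *nonuguipiug*.

nonuguipiug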